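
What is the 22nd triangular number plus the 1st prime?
The 22nd triangular number = 22×23/2 = 253
Convert the 1st prime (prime index) → 2 (decimal)
Compute 253 + 2 = 255
255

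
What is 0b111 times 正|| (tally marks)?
Convert 0b111 (binary) → 4 + 2 + 1 = 7 (decimal)
Convert 正|| (tally marks) → 5 + 2 = 7 (decimal)
Compute 7 × 7 = 49
49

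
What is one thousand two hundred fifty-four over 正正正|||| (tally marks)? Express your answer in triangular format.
Convert one thousand two hundred fifty-four (English words) → 1×1000 + 2×100 + 54 = 1254 (decimal)
Convert 正正正|||| (tally marks) → 5 + 5 + 5 + 4 = 19 (decimal)
Compute 1254 ÷ 19 = 66
Convert 66 (decimal) → 66 = 11×12/2 → the 11th triangular number (triangular index)
the 11th triangular number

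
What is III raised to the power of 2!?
Convert III (Roman numeral) → 1 + 1 + 1 = 3 (decimal)
Convert 2! (factorial) → 2 (decimal)
Compute 3 ^ 2 = 9
9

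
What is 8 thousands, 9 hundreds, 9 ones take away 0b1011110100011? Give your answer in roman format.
Convert 8 thousands, 9 hundreds, 9 ones (place-value notation) → 8×1000 + 9×100 + 9 = 8909 (decimal)
Convert 0b1011110100011 (binary) → 4096 + 1024 + 512 + 256 + 128 + 32 + 2 + 1 = 6051 (decimal)
Compute 8909 - 6051 = 2858
Convert 2858 (decimal) → 2858 = 1000 + 1000 + 500 + 100 + 100 + 100 + 50 + 5 + 1 + 1 + 1 → MMDCCCLVIII (Roman numeral)
MMDCCCLVIII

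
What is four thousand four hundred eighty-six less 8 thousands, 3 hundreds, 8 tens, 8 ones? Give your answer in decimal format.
Convert four thousand four hundred eighty-six (English words) → 4×1000 + 4×100 + 86 = 4486 (decimal)
Convert 8 thousands, 3 hundreds, 8 tens, 8 ones (place-value notation) → 8×1000 + 3×100 + 8×10 + 8 = 8388 (decimal)
Compute 4486 - 8388 = -3902
-3902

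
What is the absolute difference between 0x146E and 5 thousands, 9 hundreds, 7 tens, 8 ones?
Convert 0x146E (hexadecimal) → 1×4096 + 4×256 + 6×16 + 14 = 5230 (decimal)
Convert 5 thousands, 9 hundreds, 7 tens, 8 ones (place-value notation) → 5×1000 + 9×100 + 7×10 + 8 = 5978 (decimal)
Compute |5230 - 5978| = 748
748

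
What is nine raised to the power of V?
Convert nine (English words) → 9 (decimal)
Convert V (Roman numeral) → 5 (decimal)
Compute 9 ^ 5 = 59049
59049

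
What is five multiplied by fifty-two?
Convert five (English words) → 5 (decimal)
Convert fifty-two (English words) → 52 (decimal)
Compute 5 × 52 = 260
260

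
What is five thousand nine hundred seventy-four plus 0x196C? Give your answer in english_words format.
Convert five thousand nine hundred seventy-four (English words) → 5×1000 + 9×100 + 74 = 5974 (decimal)
Convert 0x196C (hexadecimal) → 1×4096 + 9×256 + 6×16 + 12 = 6508 (decimal)
Compute 5974 + 6508 = 12482
Convert 12482 (decimal) → 12482 = 12×1000 + 4×100 + 82 → twelve thousand four hundred eighty-two (English words)
twelve thousand four hundred eighty-two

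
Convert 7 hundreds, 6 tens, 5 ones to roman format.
Convert 7 hundreds, 6 tens, 5 ones (place-value notation) → 7×100 + 6×10 + 5 = 765 (decimal)
Convert 765 (decimal) → 765 = 500 + 100 + 100 + 50 + 10 + 5 → DCCLXV (Roman numeral)
DCCLXV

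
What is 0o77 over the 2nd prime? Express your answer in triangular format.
Convert 0o77 (octal) → 7×8 + 7 = 63 (decimal)
Convert the 2nd prime (prime index) → 3 (decimal)
Compute 63 ÷ 3 = 21
Convert 21 (decimal) → 21 = 6×7/2 → the 6th triangular number (triangular index)
the 6th triangular number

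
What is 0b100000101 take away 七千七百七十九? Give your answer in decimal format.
Convert 0b100000101 (binary) → 256 + 4 + 1 = 261 (decimal)
Convert 七千七百七十九 (Chinese numeral) → 7×1000 + 7×100 + 7×10 + 9 = 7779 (decimal)
Compute 261 - 7779 = -7518
-7518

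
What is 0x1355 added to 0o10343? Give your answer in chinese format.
Convert 0x1355 (hexadecimal) → 1×4096 + 3×256 + 5×16 + 5 = 4949 (decimal)
Convert 0o10343 (octal) → 1×4096 + 3×64 + 4×8 + 3 = 4323 (decimal)
Compute 4949 + 4323 = 9272
Convert 9272 (decimal) → 9272 = 9×1000 + 2×100 + 7×10 + 2 → 九千二百七十二 (Chinese numeral)
九千二百七十二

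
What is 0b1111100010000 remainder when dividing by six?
Convert 0b1111100010000 (binary) → 4096 + 2048 + 1024 + 512 + 256 + 16 = 7952 (decimal)
Convert six (English words) → 6 (decimal)
Compute 7952 mod 6 = 2
2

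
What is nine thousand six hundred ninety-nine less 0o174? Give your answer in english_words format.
Convert nine thousand six hundred ninety-nine (English words) → 9×1000 + 6×100 + 99 = 9699 (decimal)
Convert 0o174 (octal) → 1×64 + 7×8 + 4 = 124 (decimal)
Compute 9699 - 124 = 9575
Convert 9575 (decimal) → 9575 = 9×1000 + 5×100 + 75 → nine thousand five hundred seventy-five (English words)
nine thousand five hundred seventy-five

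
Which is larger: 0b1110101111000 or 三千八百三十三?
Convert 0b1110101111000 (binary) → 4096 + 2048 + 1024 + 256 + 64 + 32 + 16 + 8 = 7544 (decimal)
Convert 三千八百三十三 (Chinese numeral) → 3×1000 + 8×100 + 3×10 + 3 = 3833 (decimal)
Compare 7544 vs 3833: larger = 7544
7544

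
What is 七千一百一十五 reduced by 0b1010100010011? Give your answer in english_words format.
Convert 七千一百一十五 (Chinese numeral) → 7×1000 + 1×100 + 1×10 + 5 = 7115 (decimal)
Convert 0b1010100010011 (binary) → 4096 + 1024 + 256 + 16 + 2 + 1 = 5395 (decimal)
Compute 7115 - 5395 = 1720
Convert 1720 (decimal) → 1720 = 1×1000 + 7×100 + 20 → one thousand seven hundred twenty (English words)
one thousand seven hundred twenty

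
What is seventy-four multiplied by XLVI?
Convert seventy-four (English words) → 74 (decimal)
Convert XLVI (Roman numeral) → 40 + 5 + 1 = 46 (decimal)
Compute 74 × 46 = 3404
3404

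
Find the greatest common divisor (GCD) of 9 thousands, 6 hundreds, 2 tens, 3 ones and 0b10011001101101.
Convert 9 thousands, 6 hundreds, 2 tens, 3 ones (place-value notation) → 9×1000 + 6×100 + 2×10 + 3 = 9623 (decimal)
Convert 0b10011001101101 (binary) → 8192 + 1024 + 512 + 64 + 32 + 8 + 4 + 1 = 9837 (decimal)
Compute gcd(9623, 9837) = 1
1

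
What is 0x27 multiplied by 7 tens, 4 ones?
Convert 0x27 (hexadecimal) → 2×16 + 7 = 39 (decimal)
Convert 7 tens, 4 ones (place-value notation) → 7×10 + 4 = 74 (decimal)
Compute 39 × 74 = 2886
2886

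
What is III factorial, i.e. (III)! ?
Convert III (Roman numeral) → 1 + 1 + 1 = 3 (decimal)
Compute 3! = 6
6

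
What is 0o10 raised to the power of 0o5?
Convert 0o10 (octal) → 1×8 = 8 (decimal)
Convert 0o5 (octal) → 5 (decimal)
Compute 8 ^ 5 = 32768
32768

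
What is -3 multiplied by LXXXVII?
Convert LXXXVII (Roman numeral) → 50 + 10 + 10 + 10 + 5 + 1 + 1 = 87 (decimal)
Compute -3 × 87 = -261
-261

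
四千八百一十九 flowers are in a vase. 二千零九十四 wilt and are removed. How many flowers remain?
Convert 四千八百一十九 (Chinese numeral) → 4×1000 + 8×100 + 1×10 + 9 = 4819 (decimal)
Convert 二千零九十四 (Chinese numeral) → 2×1000 + 9×10 + 4 = 2094 (decimal)
Compute 4819 - 2094 = 2725
2725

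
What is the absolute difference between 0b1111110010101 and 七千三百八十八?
Convert 0b1111110010101 (binary) → 4096 + 2048 + 1024 + 512 + 256 + 128 + 16 + 4 + 1 = 8085 (decimal)
Convert 七千三百八十八 (Chinese numeral) → 7×1000 + 3×100 + 8×10 + 8 = 7388 (decimal)
Compute |8085 - 7388| = 697
697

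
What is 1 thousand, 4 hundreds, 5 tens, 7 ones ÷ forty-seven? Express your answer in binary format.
Convert 1 thousand, 4 hundreds, 5 tens, 7 ones (place-value notation) → 1×1000 + 4×100 + 5×10 + 7 = 1457 (decimal)
Convert forty-seven (English words) → 47 (decimal)
Compute 1457 ÷ 47 = 31
Convert 31 (decimal) → 31 = 16 + 8 + 4 + 2 + 1 → 0b11111 (binary)
0b11111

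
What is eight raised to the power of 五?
Convert eight (English words) → 8 (decimal)
Convert 五 (Chinese numeral) → 5 (decimal)
Compute 8 ^ 5 = 32768
32768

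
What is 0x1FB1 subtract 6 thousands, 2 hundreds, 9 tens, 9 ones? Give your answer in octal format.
Convert 0x1FB1 (hexadecimal) → 1×4096 + 15×256 + 11×16 + 1 = 8113 (decimal)
Convert 6 thousands, 2 hundreds, 9 tens, 9 ones (place-value notation) → 6×1000 + 2×100 + 9×10 + 9 = 6299 (decimal)
Compute 8113 - 6299 = 1814
Convert 1814 (decimal) → 1814 = 3×512 + 4×64 + 2×8 + 6 → 0o3426 (octal)
0o3426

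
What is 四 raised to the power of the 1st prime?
Convert 四 (Chinese numeral) → 4 (decimal)
Convert the 1st prime (prime index) → 2 (decimal)
Compute 4 ^ 2 = 16
16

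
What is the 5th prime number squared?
The 5th prime number = 11
Compute 11² = 11 × 11 = 121
121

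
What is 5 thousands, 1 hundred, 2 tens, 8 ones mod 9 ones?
Convert 5 thousands, 1 hundred, 2 tens, 8 ones (place-value notation) → 5×1000 + 1×100 + 2×10 + 8 = 5128 (decimal)
Convert 9 ones (place-value notation) → 9 (decimal)
Compute 5128 mod 9 = 7
7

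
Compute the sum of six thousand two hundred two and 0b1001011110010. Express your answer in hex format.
Convert six thousand two hundred two (English words) → 6×1000 + 2×100 + 2 = 6202 (decimal)
Convert 0b1001011110010 (binary) → 4096 + 512 + 128 + 64 + 32 + 16 + 2 = 4850 (decimal)
Compute 6202 + 4850 = 11052
Convert 11052 (decimal) → 11052 = 2×4096 + 11×256 + 2×16 + 12 → 0x2B2C (hexadecimal)
0x2B2C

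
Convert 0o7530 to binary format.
Convert 0o7530 (octal) → 7×512 + 5×64 + 3×8 = 3928 (decimal)
Convert 3928 (decimal) → 3928 = 2048 + 1024 + 512 + 256 + 64 + 16 + 8 → 0b111101011000 (binary)
0b111101011000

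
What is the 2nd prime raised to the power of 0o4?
Convert the 2nd prime (prime index) → 3 (decimal)
Convert 0o4 (octal) → 4 (decimal)
Compute 3 ^ 4 = 81
81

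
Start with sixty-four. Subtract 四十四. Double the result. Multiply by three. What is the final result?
Convert sixty-four (English words) → 64 (decimal)
Start: 64
Convert 四十四 (Chinese numeral) → 4×10 + 4 = 44 (decimal)
64 - 44 = 20
20 × 2 = 40
Convert three (English words) → 3 (decimal)
40 × 3 = 120
120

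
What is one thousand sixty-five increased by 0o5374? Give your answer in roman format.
Convert one thousand sixty-five (English words) → 1×1000 + 65 = 1065 (decimal)
Convert 0o5374 (octal) → 5×512 + 3×64 + 7×8 + 4 = 2812 (decimal)
Compute 1065 + 2812 = 3877
Convert 3877 (decimal) → 3877 = 1000 + 1000 + 1000 + 500 + 100 + 100 + 100 + 50 + 10 + 10 + 5 + 1 + 1 → MMMDCCCLXXVII (Roman numeral)
MMMDCCCLXXVII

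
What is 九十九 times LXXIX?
Convert 九十九 (Chinese numeral) → 9×10 + 9 = 99 (decimal)
Convert LXXIX (Roman numeral) → 50 + 10 + 10 + 9 = 79 (decimal)
Compute 99 × 79 = 7821
7821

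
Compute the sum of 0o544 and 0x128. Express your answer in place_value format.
Convert 0o544 (octal) → 5×64 + 4×8 + 4 = 356 (decimal)
Convert 0x128 (hexadecimal) → 1×256 + 2×16 + 8 = 296 (decimal)
Compute 356 + 296 = 652
Convert 652 (decimal) → 652 = 6×100 + 5×10 + 2 → 6 hundreds, 5 tens, 2 ones (place-value notation)
6 hundreds, 5 tens, 2 ones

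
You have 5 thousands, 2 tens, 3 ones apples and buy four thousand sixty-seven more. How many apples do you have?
Convert 5 thousands, 2 tens, 3 ones (place-value notation) → 5×1000 + 2×10 + 3 = 5023 (decimal)
Convert four thousand sixty-seven (English words) → 4×1000 + 67 = 4067 (decimal)
Compute 5023 + 4067 = 9090
9090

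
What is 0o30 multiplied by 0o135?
Convert 0o30 (octal) → 3×8 = 24 (decimal)
Convert 0o135 (octal) → 1×64 + 3×8 + 5 = 93 (decimal)
Compute 24 × 93 = 2232
2232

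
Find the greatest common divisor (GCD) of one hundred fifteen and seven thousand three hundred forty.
Convert one hundred fifteen (English words) → 1×100 + 15 = 115 (decimal)
Convert seven thousand three hundred forty (English words) → 7×1000 + 3×100 + 40 = 7340 (decimal)
Compute gcd(115, 7340) = 5
5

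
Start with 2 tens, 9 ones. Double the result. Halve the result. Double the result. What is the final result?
Convert 2 tens, 9 ones (place-value notation) → 2×10 + 9 = 29 (decimal)
Start: 29
29 × 2 = 58
58 ÷ 2 = 29
29 × 2 = 58
58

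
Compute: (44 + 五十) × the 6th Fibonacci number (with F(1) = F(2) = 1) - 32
Convert 五十 (Chinese numeral) → 5×10 = 50 (decimal)
Convert the 6th Fibonacci number (with F(1) = F(2) = 1) (Fibonacci index) → 1, 1, 2, 3, 5, 8 → 8 (decimal)
Expression in decimal: (44 + 50) × 8 - 32
Parentheses first: 44 + 50 = 94
Multiply: 94 × 8 = 752
Subtract: 752 - 32 = 720
720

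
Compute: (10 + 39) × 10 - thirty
Convert thirty (English words) → 30 (decimal)
Expression in decimal: (10 + 39) × 10 - 30
Parentheses first: 10 + 39 = 49
Multiply: 49 × 10 = 490
Subtract: 490 - 30 = 460
460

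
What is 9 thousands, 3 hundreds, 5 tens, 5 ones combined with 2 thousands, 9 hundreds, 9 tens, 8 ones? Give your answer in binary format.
Convert 9 thousands, 3 hundreds, 5 tens, 5 ones (place-value notation) → 9×1000 + 3×100 + 5×10 + 5 = 9355 (decimal)
Convert 2 thousands, 9 hundreds, 9 tens, 8 ones (place-value notation) → 2×1000 + 9×100 + 9×10 + 8 = 2998 (decimal)
Compute 9355 + 2998 = 12353
Convert 12353 (decimal) → 12353 = 8192 + 4096 + 64 + 1 → 0b11000001000001 (binary)
0b11000001000001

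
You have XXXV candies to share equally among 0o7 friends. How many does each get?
Convert XXXV (Roman numeral) → 10 + 10 + 10 + 5 = 35 (decimal)
Convert 0o7 (octal) → 7 (decimal)
Compute 35 ÷ 7 = 5
5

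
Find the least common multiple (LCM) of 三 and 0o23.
Convert 三 (Chinese numeral) → 3 (decimal)
Convert 0o23 (octal) → 2×8 + 3 = 19 (decimal)
Compute lcm(3, 19) = 57
57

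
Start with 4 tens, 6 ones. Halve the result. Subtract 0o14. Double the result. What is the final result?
Convert 4 tens, 6 ones (place-value notation) → 4×10 + 6 = 46 (decimal)
Start: 46
46 ÷ 2 = 23
Convert 0o14 (octal) → 1×8 + 4 = 12 (decimal)
23 - 12 = 11
11 × 2 = 22
22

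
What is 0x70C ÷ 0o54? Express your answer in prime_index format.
Convert 0x70C (hexadecimal) → 7×256 + 12 = 1804 (decimal)
Convert 0o54 (octal) → 5×8 + 4 = 44 (decimal)
Compute 1804 ÷ 44 = 41
Convert 41 (decimal) → the 13th prime (prime index)
the 13th prime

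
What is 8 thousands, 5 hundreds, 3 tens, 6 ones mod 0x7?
Convert 8 thousands, 5 hundreds, 3 tens, 6 ones (place-value notation) → 8×1000 + 5×100 + 3×10 + 6 = 8536 (decimal)
Convert 0x7 (hexadecimal) → 7 (decimal)
Compute 8536 mod 7 = 3
3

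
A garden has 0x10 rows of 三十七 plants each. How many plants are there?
Convert 三十七 (Chinese numeral) → 3×10 + 7 = 37 (decimal)
Convert 0x10 (hexadecimal) → 1×16 = 16 (decimal)
Compute 37 × 16 = 592
592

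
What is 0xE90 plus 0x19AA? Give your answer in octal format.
Convert 0xE90 (hexadecimal) → 14×256 + 9×16 = 3728 (decimal)
Convert 0x19AA (hexadecimal) → 1×4096 + 9×256 + 10×16 + 10 = 6570 (decimal)
Compute 3728 + 6570 = 10298
Convert 10298 (decimal) → 10298 = 2×4096 + 4×512 + 7×8 + 2 → 0o24072 (octal)
0o24072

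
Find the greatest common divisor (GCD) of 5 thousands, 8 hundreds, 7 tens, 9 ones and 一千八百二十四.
Convert 5 thousands, 8 hundreds, 7 tens, 9 ones (place-value notation) → 5×1000 + 8×100 + 7×10 + 9 = 5879 (decimal)
Convert 一千八百二十四 (Chinese numeral) → 1×1000 + 8×100 + 2×10 + 4 = 1824 (decimal)
Compute gcd(5879, 1824) = 1
1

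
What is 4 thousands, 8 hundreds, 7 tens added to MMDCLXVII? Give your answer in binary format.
Convert 4 thousands, 8 hundreds, 7 tens (place-value notation) → 4×1000 + 8×100 + 7×10 = 4870 (decimal)
Convert MMDCLXVII (Roman numeral) → 1000 + 1000 + 500 + 100 + 50 + 10 + 5 + 1 + 1 = 2667 (decimal)
Compute 4870 + 2667 = 7537
Convert 7537 (decimal) → 7537 = 4096 + 2048 + 1024 + 256 + 64 + 32 + 16 + 1 → 0b1110101110001 (binary)
0b1110101110001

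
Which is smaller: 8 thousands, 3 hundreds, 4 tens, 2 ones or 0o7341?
Convert 8 thousands, 3 hundreds, 4 tens, 2 ones (place-value notation) → 8×1000 + 3×100 + 4×10 + 2 = 8342 (decimal)
Convert 0o7341 (octal) → 7×512 + 3×64 + 4×8 + 1 = 3809 (decimal)
Compare 8342 vs 3809: smaller = 3809
3809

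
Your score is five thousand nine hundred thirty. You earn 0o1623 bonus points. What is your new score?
Convert five thousand nine hundred thirty (English words) → 5×1000 + 9×100 + 30 = 5930 (decimal)
Convert 0o1623 (octal) → 1×512 + 6×64 + 2×8 + 3 = 915 (decimal)
Compute 5930 + 915 = 6845
6845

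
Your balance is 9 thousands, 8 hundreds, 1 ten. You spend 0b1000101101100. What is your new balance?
Convert 9 thousands, 8 hundreds, 1 ten (place-value notation) → 9×1000 + 8×100 + 1×10 = 9810 (decimal)
Convert 0b1000101101100 (binary) → 4096 + 256 + 64 + 32 + 8 + 4 = 4460 (decimal)
Compute 9810 - 4460 = 5350
5350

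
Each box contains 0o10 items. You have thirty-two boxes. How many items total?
Convert 0o10 (octal) → 1×8 = 8 (decimal)
Convert thirty-two (English words) → 32 (decimal)
Compute 8 × 32 = 256
256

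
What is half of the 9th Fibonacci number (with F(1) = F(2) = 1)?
The 9th Fibonacci number (with F(1) = F(2) = 1): 1, 1, 2, 3, 5, 8, 13, 21, 34 → 34
Compute 34 ÷ 2 = 17
17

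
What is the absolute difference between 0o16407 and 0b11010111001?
Convert 0o16407 (octal) → 1×4096 + 6×512 + 4×64 + 7 = 7431 (decimal)
Convert 0b11010111001 (binary) → 1024 + 512 + 128 + 32 + 16 + 8 + 1 = 1721 (decimal)
Compute |7431 - 1721| = 5710
5710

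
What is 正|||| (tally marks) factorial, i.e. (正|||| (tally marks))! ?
Convert 正|||| (tally marks) → 5 + 4 = 9 (decimal)
Compute 9! = 362880
362880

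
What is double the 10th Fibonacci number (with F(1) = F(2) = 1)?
The 10th Fibonacci number (with F(1) = F(2) = 1): 1, 1, 2, 3, 5, 8, 13, 21, 34, 55 → 55
Compute 55 × 2 = 110
110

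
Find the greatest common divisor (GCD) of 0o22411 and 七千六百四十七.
Convert 0o22411 (octal) → 2×4096 + 2×512 + 4×64 + 1×8 + 1 = 9481 (decimal)
Convert 七千六百四十七 (Chinese numeral) → 7×1000 + 6×100 + 4×10 + 7 = 7647 (decimal)
Compute gcd(9481, 7647) = 1
1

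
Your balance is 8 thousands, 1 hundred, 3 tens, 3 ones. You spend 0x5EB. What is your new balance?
Convert 8 thousands, 1 hundred, 3 tens, 3 ones (place-value notation) → 8×1000 + 1×100 + 3×10 + 3 = 8133 (decimal)
Convert 0x5EB (hexadecimal) → 5×256 + 14×16 + 11 = 1515 (decimal)
Compute 8133 - 1515 = 6618
6618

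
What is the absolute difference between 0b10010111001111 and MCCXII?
Convert 0b10010111001111 (binary) → 8192 + 1024 + 256 + 128 + 64 + 8 + 4 + 2 + 1 = 9679 (decimal)
Convert MCCXII (Roman numeral) → 1000 + 100 + 100 + 10 + 1 + 1 = 1212 (decimal)
Compute |9679 - 1212| = 8467
8467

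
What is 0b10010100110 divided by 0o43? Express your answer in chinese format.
Convert 0b10010100110 (binary) → 1024 + 128 + 32 + 4 + 2 = 1190 (decimal)
Convert 0o43 (octal) → 4×8 + 3 = 35 (decimal)
Compute 1190 ÷ 35 = 34
Convert 34 (decimal) → 34 = 3×10 + 4 → 三十四 (Chinese numeral)
三十四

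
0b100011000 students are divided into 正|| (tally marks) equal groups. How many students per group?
Convert 0b100011000 (binary) → 256 + 16 + 8 = 280 (decimal)
Convert 正|| (tally marks) → 5 + 2 = 7 (decimal)
Compute 280 ÷ 7 = 40
40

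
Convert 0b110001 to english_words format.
Convert 0b110001 (binary) → 32 + 16 + 1 = 49 (decimal)
Convert 49 (decimal) → forty-nine (English words)
forty-nine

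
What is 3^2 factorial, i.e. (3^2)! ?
Convert 3^2 (power) → 9 (decimal)
Compute 9! = 362880
362880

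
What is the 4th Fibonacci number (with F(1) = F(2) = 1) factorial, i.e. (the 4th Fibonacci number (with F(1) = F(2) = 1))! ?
Convert the 4th Fibonacci number (with F(1) = F(2) = 1) (Fibonacci index) → 1, 1, 2, 3 → 3 (decimal)
Compute 3! = 6
6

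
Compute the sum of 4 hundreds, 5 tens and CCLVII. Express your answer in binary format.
Convert 4 hundreds, 5 tens (place-value notation) → 4×100 + 5×10 = 450 (decimal)
Convert CCLVII (Roman numeral) → 100 + 100 + 50 + 5 + 1 + 1 = 257 (decimal)
Compute 450 + 257 = 707
Convert 707 (decimal) → 707 = 512 + 128 + 64 + 2 + 1 → 0b1011000011 (binary)
0b1011000011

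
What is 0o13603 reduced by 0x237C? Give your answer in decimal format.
Convert 0o13603 (octal) → 1×4096 + 3×512 + 6×64 + 3 = 6019 (decimal)
Convert 0x237C (hexadecimal) → 2×4096 + 3×256 + 7×16 + 12 = 9084 (decimal)
Compute 6019 - 9084 = -3065
-3065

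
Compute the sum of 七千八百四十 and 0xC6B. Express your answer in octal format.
Convert 七千八百四十 (Chinese numeral) → 7×1000 + 8×100 + 4×10 = 7840 (decimal)
Convert 0xC6B (hexadecimal) → 12×256 + 6×16 + 11 = 3179 (decimal)
Compute 7840 + 3179 = 11019
Convert 11019 (decimal) → 11019 = 2×4096 + 5×512 + 4×64 + 1×8 + 3 → 0o25413 (octal)
0o25413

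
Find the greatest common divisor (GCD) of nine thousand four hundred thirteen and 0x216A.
Convert nine thousand four hundred thirteen (English words) → 9×1000 + 4×100 + 13 = 9413 (decimal)
Convert 0x216A (hexadecimal) → 2×4096 + 1×256 + 6×16 + 10 = 8554 (decimal)
Compute gcd(9413, 8554) = 1
1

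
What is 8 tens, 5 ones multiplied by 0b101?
Convert 8 tens, 5 ones (place-value notation) → 8×10 + 5 = 85 (decimal)
Convert 0b101 (binary) → 4 + 1 = 5 (decimal)
Compute 85 × 5 = 425
425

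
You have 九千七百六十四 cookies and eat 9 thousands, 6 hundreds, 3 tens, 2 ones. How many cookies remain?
Convert 九千七百六十四 (Chinese numeral) → 9×1000 + 7×100 + 6×10 + 4 = 9764 (decimal)
Convert 9 thousands, 6 hundreds, 3 tens, 2 ones (place-value notation) → 9×1000 + 6×100 + 3×10 + 2 = 9632 (decimal)
Compute 9764 - 9632 = 132
132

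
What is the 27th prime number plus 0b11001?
The 27th prime number = 103
Convert 0b11001 (binary) → 16 + 8 + 1 = 25 (decimal)
Compute 103 + 25 = 128
128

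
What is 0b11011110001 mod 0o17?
Convert 0b11011110001 (binary) → 1024 + 512 + 128 + 64 + 32 + 16 + 1 = 1777 (decimal)
Convert 0o17 (octal) → 1×8 + 7 = 15 (decimal)
Compute 1777 mod 15 = 7
7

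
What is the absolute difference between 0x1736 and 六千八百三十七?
Convert 0x1736 (hexadecimal) → 1×4096 + 7×256 + 3×16 + 6 = 5942 (decimal)
Convert 六千八百三十七 (Chinese numeral) → 6×1000 + 8×100 + 3×10 + 7 = 6837 (decimal)
Compute |5942 - 6837| = 895
895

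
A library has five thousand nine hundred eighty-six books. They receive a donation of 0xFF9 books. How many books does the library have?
Convert five thousand nine hundred eighty-six (English words) → 5×1000 + 9×100 + 86 = 5986 (decimal)
Convert 0xFF9 (hexadecimal) → 15×256 + 15×16 + 9 = 4089 (decimal)
Compute 5986 + 4089 = 10075
10075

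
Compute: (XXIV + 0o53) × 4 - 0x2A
Convert XXIV (Roman numeral) → 10 + 10 + 4 = 24 (decimal)
Convert 0o53 (octal) → 5×8 + 3 = 43 (decimal)
Convert 0x2A (hexadecimal) → 2×16 + 10 = 42 (decimal)
Expression in decimal: (24 + 43) × 4 - 42
Parentheses first: 24 + 43 = 67
Multiply: 67 × 4 = 268
Subtract: 268 - 42 = 226
226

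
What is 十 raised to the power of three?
Convert 十 (Chinese numeral) → 1×10 = 10 (decimal)
Convert three (English words) → 3 (decimal)
Compute 10 ^ 3 = 1000
1000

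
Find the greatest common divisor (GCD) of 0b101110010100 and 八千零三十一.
Convert 0b101110010100 (binary) → 2048 + 512 + 256 + 128 + 16 + 4 = 2964 (decimal)
Convert 八千零三十一 (Chinese numeral) → 8×1000 + 3×10 + 1 = 8031 (decimal)
Compute gcd(2964, 8031) = 3
3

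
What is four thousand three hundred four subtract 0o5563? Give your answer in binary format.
Convert four thousand three hundred four (English words) → 4×1000 + 3×100 + 4 = 4304 (decimal)
Convert 0o5563 (octal) → 5×512 + 5×64 + 6×8 + 3 = 2931 (decimal)
Compute 4304 - 2931 = 1373
Convert 1373 (decimal) → 1373 = 1024 + 256 + 64 + 16 + 8 + 4 + 1 → 0b10101011101 (binary)
0b10101011101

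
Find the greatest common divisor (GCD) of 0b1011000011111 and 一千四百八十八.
Convert 0b1011000011111 (binary) → 4096 + 1024 + 512 + 16 + 8 + 4 + 2 + 1 = 5663 (decimal)
Convert 一千四百八十八 (Chinese numeral) → 1×1000 + 4×100 + 8×10 + 8 = 1488 (decimal)
Compute gcd(5663, 1488) = 1
1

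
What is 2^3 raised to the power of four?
Convert 2^3 (power) → 8 (decimal)
Convert four (English words) → 4 (decimal)
Compute 8 ^ 4 = 4096
4096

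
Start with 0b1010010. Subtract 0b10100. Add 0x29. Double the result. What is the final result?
Convert 0b1010010 (binary) → 64 + 16 + 2 = 82 (decimal)
Start: 82
Convert 0b10100 (binary) → 16 + 4 = 20 (decimal)
82 - 20 = 62
Convert 0x29 (hexadecimal) → 2×16 + 9 = 41 (decimal)
62 + 41 = 103
103 × 2 = 206
206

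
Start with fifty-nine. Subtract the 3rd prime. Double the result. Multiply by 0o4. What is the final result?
Convert fifty-nine (English words) → 59 (decimal)
Start: 59
Convert the 3rd prime (prime index) → 5 (decimal)
59 - 5 = 54
54 × 2 = 108
Convert 0o4 (octal) → 4 (decimal)
108 × 4 = 432
432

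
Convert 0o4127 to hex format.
Convert 0o4127 (octal) → 4×512 + 1×64 + 2×8 + 7 = 2135 (decimal)
Convert 2135 (decimal) → 2135 = 8×256 + 5×16 + 7 → 0x857 (hexadecimal)
0x857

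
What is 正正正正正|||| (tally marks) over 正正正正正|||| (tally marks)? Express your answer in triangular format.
Convert 正正正正正|||| (tally marks) → 5 + 5 + 5 + 5 + 5 + 4 = 29 (decimal)
Convert 正正正正正|||| (tally marks) → 5 + 5 + 5 + 5 + 5 + 4 = 29 (decimal)
Compute 29 ÷ 29 = 1
Convert 1 (decimal) → 1 = 1×2/2 → the 1st triangular number (triangular index)
the 1st triangular number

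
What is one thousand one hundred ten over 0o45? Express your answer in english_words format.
Convert one thousand one hundred ten (English words) → 1×1000 + 1×100 + 10 = 1110 (decimal)
Convert 0o45 (octal) → 4×8 + 5 = 37 (decimal)
Compute 1110 ÷ 37 = 30
Convert 30 (decimal) → thirty (English words)
thirty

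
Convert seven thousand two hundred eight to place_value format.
Convert seven thousand two hundred eight (English words) → 7×1000 + 2×100 + 8 = 7208 (decimal)
Convert 7208 (decimal) → 7208 = 7×1000 + 2×100 + 8 → 7 thousands, 2 hundreds, 8 ones (place-value notation)
7 thousands, 2 hundreds, 8 ones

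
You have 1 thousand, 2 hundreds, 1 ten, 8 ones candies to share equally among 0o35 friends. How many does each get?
Convert 1 thousand, 2 hundreds, 1 ten, 8 ones (place-value notation) → 1×1000 + 2×100 + 1×10 + 8 = 1218 (decimal)
Convert 0o35 (octal) → 3×8 + 5 = 29 (decimal)
Compute 1218 ÷ 29 = 42
42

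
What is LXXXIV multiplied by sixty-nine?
Convert LXXXIV (Roman numeral) → 50 + 10 + 10 + 10 + 4 = 84 (decimal)
Convert sixty-nine (English words) → 69 (decimal)
Compute 84 × 69 = 5796
5796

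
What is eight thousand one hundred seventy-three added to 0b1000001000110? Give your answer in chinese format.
Convert eight thousand one hundred seventy-three (English words) → 8×1000 + 1×100 + 73 = 8173 (decimal)
Convert 0b1000001000110 (binary) → 4096 + 64 + 4 + 2 = 4166 (decimal)
Compute 8173 + 4166 = 12339
Convert 12339 (decimal) → 12339 = 1×10000 + 2×1000 + 3×100 + 3×10 + 9 → 一万二千三百三十九 (Chinese numeral)
一万二千三百三十九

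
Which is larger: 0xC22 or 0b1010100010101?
Convert 0xC22 (hexadecimal) → 12×256 + 2×16 + 2 = 3106 (decimal)
Convert 0b1010100010101 (binary) → 4096 + 1024 + 256 + 16 + 4 + 1 = 5397 (decimal)
Compare 3106 vs 5397: larger = 5397
5397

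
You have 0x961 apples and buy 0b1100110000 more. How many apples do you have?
Convert 0x961 (hexadecimal) → 9×256 + 6×16 + 1 = 2401 (decimal)
Convert 0b1100110000 (binary) → 512 + 256 + 32 + 16 = 816 (decimal)
Compute 2401 + 816 = 3217
3217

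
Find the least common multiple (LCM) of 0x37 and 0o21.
Convert 0x37 (hexadecimal) → 3×16 + 7 = 55 (decimal)
Convert 0o21 (octal) → 2×8 + 1 = 17 (decimal)
Compute lcm(55, 17) = 935
935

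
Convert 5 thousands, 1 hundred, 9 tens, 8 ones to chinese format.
Convert 5 thousands, 1 hundred, 9 tens, 8 ones (place-value notation) → 5×1000 + 1×100 + 9×10 + 8 = 5198 (decimal)
Convert 5198 (decimal) → 5198 = 5×1000 + 1×100 + 9×10 + 8 → 五千一百九十八 (Chinese numeral)
五千一百九十八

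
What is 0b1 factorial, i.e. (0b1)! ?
Convert 0b1 (binary) → 1 (decimal)
Compute 1! = 1
1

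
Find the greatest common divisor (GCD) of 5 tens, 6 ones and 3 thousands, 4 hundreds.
Convert 5 tens, 6 ones (place-value notation) → 5×10 + 6 = 56 (decimal)
Convert 3 thousands, 4 hundreds (place-value notation) → 3×1000 + 4×100 = 3400 (decimal)
Compute gcd(56, 3400) = 8
8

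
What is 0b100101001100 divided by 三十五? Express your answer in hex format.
Convert 0b100101001100 (binary) → 2048 + 256 + 64 + 8 + 4 = 2380 (decimal)
Convert 三十五 (Chinese numeral) → 3×10 + 5 = 35 (decimal)
Compute 2380 ÷ 35 = 68
Convert 68 (decimal) → 68 = 4×16 + 4 → 0x44 (hexadecimal)
0x44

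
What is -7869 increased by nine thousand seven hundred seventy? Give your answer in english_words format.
Convert nine thousand seven hundred seventy (English words) → 9×1000 + 7×100 + 70 = 9770 (decimal)
Compute -7869 + 9770 = 1901
Convert 1901 (decimal) → 1901 = 1×1000 + 9×100 + 1 → one thousand nine hundred one (English words)
one thousand nine hundred one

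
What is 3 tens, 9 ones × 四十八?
Convert 3 tens, 9 ones (place-value notation) → 3×10 + 9 = 39 (decimal)
Convert 四十八 (Chinese numeral) → 4×10 + 8 = 48 (decimal)
Compute 39 × 48 = 1872
1872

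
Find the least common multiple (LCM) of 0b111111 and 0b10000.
Convert 0b111111 (binary) → 32 + 16 + 8 + 4 + 2 + 1 = 63 (decimal)
Convert 0b10000 (binary) → 16 (decimal)
Compute lcm(63, 16) = 1008
1008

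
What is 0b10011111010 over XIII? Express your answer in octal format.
Convert 0b10011111010 (binary) → 1024 + 128 + 64 + 32 + 16 + 8 + 2 = 1274 (decimal)
Convert XIII (Roman numeral) → 10 + 1 + 1 + 1 = 13 (decimal)
Compute 1274 ÷ 13 = 98
Convert 98 (decimal) → 98 = 1×64 + 4×8 + 2 → 0o142 (octal)
0o142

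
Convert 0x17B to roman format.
Convert 0x17B (hexadecimal) → 1×256 + 7×16 + 11 = 379 (decimal)
Convert 379 (decimal) → 379 = 100 + 100 + 100 + 50 + 10 + 10 + 9 → CCCLXXIX (Roman numeral)
CCCLXXIX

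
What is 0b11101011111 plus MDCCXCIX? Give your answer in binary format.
Convert 0b11101011111 (binary) → 1024 + 512 + 256 + 64 + 16 + 8 + 4 + 2 + 1 = 1887 (decimal)
Convert MDCCXCIX (Roman numeral) → 1000 + 500 + 100 + 100 + 90 + 9 = 1799 (decimal)
Compute 1887 + 1799 = 3686
Convert 3686 (decimal) → 3686 = 2048 + 1024 + 512 + 64 + 32 + 4 + 2 → 0b111001100110 (binary)
0b111001100110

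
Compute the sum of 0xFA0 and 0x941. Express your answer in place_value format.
Convert 0xFA0 (hexadecimal) → 15×256 + 10×16 = 4000 (decimal)
Convert 0x941 (hexadecimal) → 9×256 + 4×16 + 1 = 2369 (decimal)
Compute 4000 + 2369 = 6369
Convert 6369 (decimal) → 6369 = 6×1000 + 3×100 + 6×10 + 9 → 6 thousands, 3 hundreds, 6 tens, 9 ones (place-value notation)
6 thousands, 3 hundreds, 6 tens, 9 ones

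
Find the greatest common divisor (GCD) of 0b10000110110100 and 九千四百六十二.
Convert 0b10000110110100 (binary) → 8192 + 256 + 128 + 32 + 16 + 4 = 8628 (decimal)
Convert 九千四百六十二 (Chinese numeral) → 9×1000 + 4×100 + 6×10 + 2 = 9462 (decimal)
Compute gcd(8628, 9462) = 6
6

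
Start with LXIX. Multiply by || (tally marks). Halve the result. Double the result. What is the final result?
Convert LXIX (Roman numeral) → 50 + 10 + 9 = 69 (decimal)
Start: 69
Convert || (tally marks) → 2 (decimal)
69 × 2 = 138
138 ÷ 2 = 69
69 × 2 = 138
138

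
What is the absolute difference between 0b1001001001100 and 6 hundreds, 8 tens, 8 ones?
Convert 0b1001001001100 (binary) → 4096 + 512 + 64 + 8 + 4 = 4684 (decimal)
Convert 6 hundreds, 8 tens, 8 ones (place-value notation) → 6×100 + 8×10 + 8 = 688 (decimal)
Compute |4684 - 688| = 3996
3996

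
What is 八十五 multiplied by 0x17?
Convert 八十五 (Chinese numeral) → 8×10 + 5 = 85 (decimal)
Convert 0x17 (hexadecimal) → 1×16 + 7 = 23 (decimal)
Compute 85 × 23 = 1955
1955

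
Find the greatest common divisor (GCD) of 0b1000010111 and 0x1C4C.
Convert 0b1000010111 (binary) → 512 + 16 + 4 + 2 + 1 = 535 (decimal)
Convert 0x1C4C (hexadecimal) → 1×4096 + 12×256 + 4×16 + 12 = 7244 (decimal)
Compute gcd(535, 7244) = 1
1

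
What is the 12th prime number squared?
The 12th prime number = 37
Compute 37² = 37 × 37 = 1369
1369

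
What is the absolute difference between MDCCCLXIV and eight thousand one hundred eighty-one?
Convert MDCCCLXIV (Roman numeral) → 1000 + 500 + 100 + 100 + 100 + 50 + 10 + 4 = 1864 (decimal)
Convert eight thousand one hundred eighty-one (English words) → 8×1000 + 1×100 + 81 = 8181 (decimal)
Compute |1864 - 8181| = 6317
6317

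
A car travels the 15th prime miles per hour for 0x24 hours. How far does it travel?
Convert the 15th prime (prime index) → 47 (decimal)
Convert 0x24 (hexadecimal) → 2×16 + 4 = 36 (decimal)
Compute 47 × 36 = 1692
1692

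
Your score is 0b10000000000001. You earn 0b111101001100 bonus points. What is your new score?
Convert 0b10000000000001 (binary) → 8192 + 1 = 8193 (decimal)
Convert 0b111101001100 (binary) → 2048 + 1024 + 512 + 256 + 64 + 8 + 4 = 3916 (decimal)
Compute 8193 + 3916 = 12109
12109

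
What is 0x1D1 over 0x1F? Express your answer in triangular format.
Convert 0x1D1 (hexadecimal) → 1×256 + 13×16 + 1 = 465 (decimal)
Convert 0x1F (hexadecimal) → 1×16 + 15 = 31 (decimal)
Compute 465 ÷ 31 = 15
Convert 15 (decimal) → 15 = 5×6/2 → the 5th triangular number (triangular index)
the 5th triangular number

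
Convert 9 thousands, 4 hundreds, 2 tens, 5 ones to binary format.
Convert 9 thousands, 4 hundreds, 2 tens, 5 ones (place-value notation) → 9×1000 + 4×100 + 2×10 + 5 = 9425 (decimal)
Convert 9425 (decimal) → 9425 = 8192 + 1024 + 128 + 64 + 16 + 1 → 0b10010011010001 (binary)
0b10010011010001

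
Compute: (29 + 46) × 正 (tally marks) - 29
Convert 正 (tally marks) → 5 (decimal)
Expression in decimal: (29 + 46) × 5 - 29
Parentheses first: 29 + 46 = 75
Multiply: 75 × 5 = 375
Subtract: 375 - 29 = 346
346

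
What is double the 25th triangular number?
The 25th triangular number = 25×26/2 = 325
Compute 325 × 2 = 650
650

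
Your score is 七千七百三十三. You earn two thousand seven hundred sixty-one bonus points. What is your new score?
Convert 七千七百三十三 (Chinese numeral) → 7×1000 + 7×100 + 3×10 + 3 = 7733 (decimal)
Convert two thousand seven hundred sixty-one (English words) → 2×1000 + 7×100 + 61 = 2761 (decimal)
Compute 7733 + 2761 = 10494
10494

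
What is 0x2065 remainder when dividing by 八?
Convert 0x2065 (hexadecimal) → 2×4096 + 6×16 + 5 = 8293 (decimal)
Convert 八 (Chinese numeral) → 8 (decimal)
Compute 8293 mod 8 = 5
5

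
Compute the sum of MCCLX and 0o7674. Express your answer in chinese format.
Convert MCCLX (Roman numeral) → 1000 + 100 + 100 + 50 + 10 = 1260 (decimal)
Convert 0o7674 (octal) → 7×512 + 6×64 + 7×8 + 4 = 4028 (decimal)
Compute 1260 + 4028 = 5288
Convert 5288 (decimal) → 5288 = 5×1000 + 2×100 + 8×10 + 8 → 五千二百八十八 (Chinese numeral)
五千二百八十八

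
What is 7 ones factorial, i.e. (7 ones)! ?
Convert 7 ones (place-value notation) → 7 (decimal)
Compute 7! = 5040
5040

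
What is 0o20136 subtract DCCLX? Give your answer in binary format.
Convert 0o20136 (octal) → 2×4096 + 1×64 + 3×8 + 6 = 8286 (decimal)
Convert DCCLX (Roman numeral) → 500 + 100 + 100 + 50 + 10 = 760 (decimal)
Compute 8286 - 760 = 7526
Convert 7526 (decimal) → 7526 = 4096 + 2048 + 1024 + 256 + 64 + 32 + 4 + 2 → 0b1110101100110 (binary)
0b1110101100110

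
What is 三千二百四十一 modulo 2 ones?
Convert 三千二百四十一 (Chinese numeral) → 3×1000 + 2×100 + 4×10 + 1 = 3241 (decimal)
Convert 2 ones (place-value notation) → 2 (decimal)
Compute 3241 mod 2 = 1
1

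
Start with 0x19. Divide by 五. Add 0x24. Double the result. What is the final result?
Convert 0x19 (hexadecimal) → 1×16 + 9 = 25 (decimal)
Start: 25
Convert 五 (Chinese numeral) → 5 (decimal)
25 ÷ 5 = 5
Convert 0x24 (hexadecimal) → 2×16 + 4 = 36 (decimal)
5 + 36 = 41
41 × 2 = 82
82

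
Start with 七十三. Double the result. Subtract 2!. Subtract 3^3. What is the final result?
Convert 七十三 (Chinese numeral) → 7×10 + 3 = 73 (decimal)
Start: 73
73 × 2 = 146
Convert 2! (factorial) → 2 (decimal)
146 - 2 = 144
Convert 3^3 (power) → 27 (decimal)
144 - 27 = 117
117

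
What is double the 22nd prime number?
The 22nd prime number = 79
Compute 79 × 2 = 158
158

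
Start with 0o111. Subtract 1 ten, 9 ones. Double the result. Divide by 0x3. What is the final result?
Convert 0o111 (octal) → 1×64 + 1×8 + 1 = 73 (decimal)
Start: 73
Convert 1 ten, 9 ones (place-value notation) → 1×10 + 9 = 19 (decimal)
73 - 19 = 54
54 × 2 = 108
Convert 0x3 (hexadecimal) → 3 (decimal)
108 ÷ 3 = 36
36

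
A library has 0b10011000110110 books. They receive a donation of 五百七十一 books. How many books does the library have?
Convert 0b10011000110110 (binary) → 8192 + 1024 + 512 + 32 + 16 + 4 + 2 = 9782 (decimal)
Convert 五百七十一 (Chinese numeral) → 5×100 + 7×10 + 1 = 571 (decimal)
Compute 9782 + 571 = 10353
10353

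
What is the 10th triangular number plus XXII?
The 10th triangular number = 10×11/2 = 55
Convert XXII (Roman numeral) → 10 + 10 + 1 + 1 = 22 (decimal)
Compute 55 + 22 = 77
77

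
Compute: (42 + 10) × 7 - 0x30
Convert 0x30 (hexadecimal) → 3×16 = 48 (decimal)
Expression in decimal: (42 + 10) × 7 - 48
Parentheses first: 42 + 10 = 52
Multiply: 52 × 7 = 364
Subtract: 364 - 48 = 316
316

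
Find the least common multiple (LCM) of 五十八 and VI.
Convert 五十八 (Chinese numeral) → 5×10 + 8 = 58 (decimal)
Convert VI (Roman numeral) → 5 + 1 = 6 (decimal)
Compute lcm(58, 6) = 174
174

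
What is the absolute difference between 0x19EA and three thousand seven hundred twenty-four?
Convert 0x19EA (hexadecimal) → 1×4096 + 9×256 + 14×16 + 10 = 6634 (decimal)
Convert three thousand seven hundred twenty-four (English words) → 3×1000 + 7×100 + 24 = 3724 (decimal)
Compute |6634 - 3724| = 2910
2910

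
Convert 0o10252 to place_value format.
Convert 0o10252 (octal) → 1×4096 + 2×64 + 5×8 + 2 = 4266 (decimal)
Convert 4266 (decimal) → 4266 = 4×1000 + 2×100 + 6×10 + 6 → 4 thousands, 2 hundreds, 6 tens, 6 ones (place-value notation)
4 thousands, 2 hundreds, 6 tens, 6 ones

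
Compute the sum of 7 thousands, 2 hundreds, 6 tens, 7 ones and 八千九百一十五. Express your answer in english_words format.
Convert 7 thousands, 2 hundreds, 6 tens, 7 ones (place-value notation) → 7×1000 + 2×100 + 6×10 + 7 = 7267 (decimal)
Convert 八千九百一十五 (Chinese numeral) → 8×1000 + 9×100 + 1×10 + 5 = 8915 (decimal)
Compute 7267 + 8915 = 16182
Convert 16182 (decimal) → 16182 = 16×1000 + 1×100 + 82 → sixteen thousand one hundred eighty-two (English words)
sixteen thousand one hundred eighty-two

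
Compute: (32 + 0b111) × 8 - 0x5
Convert 0b111 (binary) → 4 + 2 + 1 = 7 (decimal)
Convert 0x5 (hexadecimal) → 5 (decimal)
Expression in decimal: (32 + 7) × 8 - 5
Parentheses first: 32 + 7 = 39
Multiply: 39 × 8 = 312
Subtract: 312 - 5 = 307
307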